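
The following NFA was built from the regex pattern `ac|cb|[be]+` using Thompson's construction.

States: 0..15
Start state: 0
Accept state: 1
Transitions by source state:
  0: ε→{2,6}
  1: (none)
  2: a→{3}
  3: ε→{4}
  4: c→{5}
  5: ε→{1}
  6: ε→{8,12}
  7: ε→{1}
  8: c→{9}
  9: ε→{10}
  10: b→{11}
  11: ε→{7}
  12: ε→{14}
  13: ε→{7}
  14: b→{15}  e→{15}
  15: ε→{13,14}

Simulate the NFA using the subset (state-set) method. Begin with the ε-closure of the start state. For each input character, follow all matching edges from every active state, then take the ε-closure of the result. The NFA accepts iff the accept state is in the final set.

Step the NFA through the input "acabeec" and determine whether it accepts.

S₀ = ε-closure({0}) = {0,2,6,8,12,14}
'a' @ 1: {3,4}
'c' @ 2: {1,5}  ✓accept
'a' @ 3: {}  — dead — no transitions
rest 'beec' ignored (set empty)
after full input: {}  (accept=1 not in)

Answer: REJECT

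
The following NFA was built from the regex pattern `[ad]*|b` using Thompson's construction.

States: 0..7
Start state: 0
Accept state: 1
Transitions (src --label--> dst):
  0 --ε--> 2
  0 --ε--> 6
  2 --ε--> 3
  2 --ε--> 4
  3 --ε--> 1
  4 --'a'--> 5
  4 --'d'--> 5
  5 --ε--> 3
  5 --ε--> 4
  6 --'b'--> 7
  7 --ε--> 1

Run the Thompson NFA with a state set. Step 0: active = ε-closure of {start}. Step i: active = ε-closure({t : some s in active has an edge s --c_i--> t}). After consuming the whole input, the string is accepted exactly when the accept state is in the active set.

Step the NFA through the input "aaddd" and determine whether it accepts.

Answer: ACCEPT

Trace:
S₀ = ε-closure({0}) = {0,1,2,3,4,6}
'a' @ 1: {1,3,4,5}  [accepting]
'a' @ 2: {1,3,4,5}  [accepting]
'd' @ 3: {1,3,4,5}  [accepting]
'd' @ 4: {1,3,4,5}  [accepting]
'd' @ 5: {1,3,4,5}  [accepting]
end set {1,3,4,5} — state 1 in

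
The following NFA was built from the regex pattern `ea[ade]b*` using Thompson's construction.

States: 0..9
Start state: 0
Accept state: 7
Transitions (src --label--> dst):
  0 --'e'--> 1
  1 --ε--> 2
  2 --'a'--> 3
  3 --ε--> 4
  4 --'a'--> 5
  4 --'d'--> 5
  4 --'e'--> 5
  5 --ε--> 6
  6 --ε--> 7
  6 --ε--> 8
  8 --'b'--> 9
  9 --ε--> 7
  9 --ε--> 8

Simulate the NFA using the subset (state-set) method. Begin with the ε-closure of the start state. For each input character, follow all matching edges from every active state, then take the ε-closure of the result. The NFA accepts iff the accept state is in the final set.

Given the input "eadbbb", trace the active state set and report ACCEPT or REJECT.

Answer: ACCEPT

Trace:
initial (ε-close {0}): {0}
'e' @ 1: {1,2}
'a' @ 2: {3,4}
'd' @ 3: {5,6,7,8}  ✓accept
'b' @ 4: {7,8,9}  ✓accept
'b' @ 5: {7,8,9}  ✓accept
'b' @ 6: {7,8,9}  ✓accept
after full input: {7,8,9}  (accept=7 in)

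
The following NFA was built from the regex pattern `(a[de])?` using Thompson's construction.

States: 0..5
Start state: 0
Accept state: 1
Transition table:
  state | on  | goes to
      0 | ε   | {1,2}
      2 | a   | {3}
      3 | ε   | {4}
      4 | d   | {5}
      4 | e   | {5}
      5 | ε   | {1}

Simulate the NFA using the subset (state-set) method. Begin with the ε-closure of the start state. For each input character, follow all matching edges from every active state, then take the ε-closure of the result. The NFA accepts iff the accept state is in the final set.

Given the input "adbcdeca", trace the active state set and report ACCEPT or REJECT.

S₀ = ε-closure({0}) = {0,1,2}
'a' @ 1: {3,4}
'd' @ 2: {1,5}  (accept∈set)
'b' @ 3: {}  — no active states
rest 'cdeca' ignored (set empty)
end set {} — state 1 not in

Answer: REJECT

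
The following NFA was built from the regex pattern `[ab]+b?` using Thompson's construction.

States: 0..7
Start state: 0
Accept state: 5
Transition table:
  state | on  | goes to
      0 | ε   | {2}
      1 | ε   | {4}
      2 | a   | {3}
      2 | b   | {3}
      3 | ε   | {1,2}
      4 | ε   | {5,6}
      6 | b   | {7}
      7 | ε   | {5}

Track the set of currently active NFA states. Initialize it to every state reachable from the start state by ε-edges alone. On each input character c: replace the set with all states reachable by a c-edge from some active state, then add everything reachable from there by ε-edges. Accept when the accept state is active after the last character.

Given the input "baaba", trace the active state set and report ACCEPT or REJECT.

Answer: ACCEPT

Derivation:
S₀ = ε-closure({0}) = {0,2}
'b' @ 1: {1,2,3,4,5,6}  ✓accept
'a' @ 2: {1,2,3,4,5,6}  ✓accept
'a' @ 3: {1,2,3,4,5,6}  ✓accept
'b' @ 4: {1,2,3,4,5,6,7}  ✓accept
'a' @ 5: {1,2,3,4,5,6}  ✓accept
end set {1,2,3,4,5,6} — state 5 in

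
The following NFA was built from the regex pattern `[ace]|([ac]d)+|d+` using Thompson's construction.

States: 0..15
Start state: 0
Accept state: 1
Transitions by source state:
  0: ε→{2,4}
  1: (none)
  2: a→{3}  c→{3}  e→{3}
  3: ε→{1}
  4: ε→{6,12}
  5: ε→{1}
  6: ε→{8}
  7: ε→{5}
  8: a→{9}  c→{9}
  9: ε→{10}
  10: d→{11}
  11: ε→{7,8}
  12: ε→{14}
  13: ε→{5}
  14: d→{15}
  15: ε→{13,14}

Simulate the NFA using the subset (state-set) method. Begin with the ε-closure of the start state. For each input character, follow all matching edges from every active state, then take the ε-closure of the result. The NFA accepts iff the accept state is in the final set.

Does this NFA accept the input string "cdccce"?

Answer: REJECT

Steps:
S₀ = ε-closure({0}) = {0,2,4,6,8,12,14}
'c' @ 1: {1,3,9,10}  (accept∈set)
'd' @ 2: {1,5,7,8,11}  (accept∈set)
'c' @ 3: {9,10}
'c' @ 4: {}  — dead — no transitions
rest 'ce' ignored (set empty)
final: {}; accept 1 not in set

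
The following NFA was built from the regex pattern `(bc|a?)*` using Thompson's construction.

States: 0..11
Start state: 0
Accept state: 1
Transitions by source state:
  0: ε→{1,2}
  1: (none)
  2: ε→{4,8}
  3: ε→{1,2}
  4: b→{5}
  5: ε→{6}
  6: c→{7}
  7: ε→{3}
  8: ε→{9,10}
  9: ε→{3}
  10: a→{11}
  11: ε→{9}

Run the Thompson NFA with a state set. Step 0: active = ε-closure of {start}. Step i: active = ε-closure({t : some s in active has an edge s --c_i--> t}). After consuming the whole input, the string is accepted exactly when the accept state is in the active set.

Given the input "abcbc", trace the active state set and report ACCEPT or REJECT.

start: ε-closure({0}) = {0,1,2,3,4,8,9,10}
'a' @ 1: {1,2,3,4,8,9,10,11}  [accepting]
'b' @ 2: {5,6}
'c' @ 3: {1,2,3,4,7,8,9,10}  [accepting]
'b' @ 4: {5,6}
'c' @ 5: {1,2,3,4,7,8,9,10}  [accepting]
end set {1,2,3,4,7,8,9,10} — state 1 in

Answer: ACCEPT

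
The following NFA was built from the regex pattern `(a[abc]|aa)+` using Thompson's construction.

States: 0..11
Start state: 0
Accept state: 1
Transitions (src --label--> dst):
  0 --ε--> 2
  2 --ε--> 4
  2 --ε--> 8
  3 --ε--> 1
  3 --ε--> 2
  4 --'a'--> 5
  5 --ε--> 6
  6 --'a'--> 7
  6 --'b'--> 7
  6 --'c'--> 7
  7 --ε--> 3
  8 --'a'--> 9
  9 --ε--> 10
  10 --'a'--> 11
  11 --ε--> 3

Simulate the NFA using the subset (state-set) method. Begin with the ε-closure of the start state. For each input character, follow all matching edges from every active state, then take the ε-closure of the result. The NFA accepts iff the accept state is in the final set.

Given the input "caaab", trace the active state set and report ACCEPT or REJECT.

Answer: REJECT

Derivation:
S₀ = ε-closure({0}) = {0,2,4,8}
'c' @ 1: {}  — dead — no transitions
rest 'aaab' ignored (set empty)
after full input: {}  (accept=1 not in)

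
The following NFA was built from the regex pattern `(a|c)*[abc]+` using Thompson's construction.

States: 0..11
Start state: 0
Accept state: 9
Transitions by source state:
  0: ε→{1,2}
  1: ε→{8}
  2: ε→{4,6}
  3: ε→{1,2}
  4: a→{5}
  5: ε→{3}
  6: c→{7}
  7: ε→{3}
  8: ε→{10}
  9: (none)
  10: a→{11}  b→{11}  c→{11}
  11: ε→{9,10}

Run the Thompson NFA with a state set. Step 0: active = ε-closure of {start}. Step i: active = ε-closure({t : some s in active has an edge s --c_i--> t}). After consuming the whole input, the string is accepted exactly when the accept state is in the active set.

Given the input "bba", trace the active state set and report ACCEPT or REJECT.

Answer: ACCEPT

Steps:
initial (ε-close {0}): {0,1,2,4,6,8,10}
'b' @ 1: {9,10,11}  [accepting]
'b' @ 2: {9,10,11}  [accepting]
'a' @ 3: {9,10,11}  [accepting]
after full input: {9,10,11}  (accept=9 in)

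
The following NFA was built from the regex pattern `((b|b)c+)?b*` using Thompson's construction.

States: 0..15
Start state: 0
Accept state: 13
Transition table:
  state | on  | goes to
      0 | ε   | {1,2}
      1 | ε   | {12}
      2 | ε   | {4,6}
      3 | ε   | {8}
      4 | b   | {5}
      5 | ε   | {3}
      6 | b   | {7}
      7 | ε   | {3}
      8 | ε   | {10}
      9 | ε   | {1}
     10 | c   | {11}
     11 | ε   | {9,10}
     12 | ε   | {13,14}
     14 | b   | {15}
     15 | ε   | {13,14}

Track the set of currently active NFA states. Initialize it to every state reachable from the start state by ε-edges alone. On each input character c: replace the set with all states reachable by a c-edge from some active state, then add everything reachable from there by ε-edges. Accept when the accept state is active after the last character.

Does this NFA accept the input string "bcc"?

Answer: ACCEPT

Steps:
S₀ = ε-closure({0}) = {0,1,2,4,6,12,13,14}
'b' @ 1: {3,5,7,8,10,13,14,15}  ✓accept
'c' @ 2: {1,9,10,11,12,13,14}  ✓accept
'c' @ 3: {1,9,10,11,12,13,14}  ✓accept
after full input: {1,9,10,11,12,13,14}  (accept=13 in)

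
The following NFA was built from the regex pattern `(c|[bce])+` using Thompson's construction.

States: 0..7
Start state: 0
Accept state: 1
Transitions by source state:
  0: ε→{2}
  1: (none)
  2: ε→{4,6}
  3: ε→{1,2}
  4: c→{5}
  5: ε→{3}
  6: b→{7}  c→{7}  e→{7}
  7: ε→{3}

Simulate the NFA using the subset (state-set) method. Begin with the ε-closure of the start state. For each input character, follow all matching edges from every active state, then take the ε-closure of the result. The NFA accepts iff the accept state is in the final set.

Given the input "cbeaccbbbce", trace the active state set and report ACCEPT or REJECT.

S₀ = ε-closure({0}) = {0,2,4,6}
'c' @ 1: {1,2,3,4,5,6,7}  (accept∈set)
'b' @ 2: {1,2,3,4,6,7}  (accept∈set)
'e' @ 3: {1,2,3,4,6,7}  (accept∈set)
'a' @ 4: {}  — no active states
rest 'ccbbbce' ignored (set empty)
final: {}; accept 1 not in set

Answer: REJECT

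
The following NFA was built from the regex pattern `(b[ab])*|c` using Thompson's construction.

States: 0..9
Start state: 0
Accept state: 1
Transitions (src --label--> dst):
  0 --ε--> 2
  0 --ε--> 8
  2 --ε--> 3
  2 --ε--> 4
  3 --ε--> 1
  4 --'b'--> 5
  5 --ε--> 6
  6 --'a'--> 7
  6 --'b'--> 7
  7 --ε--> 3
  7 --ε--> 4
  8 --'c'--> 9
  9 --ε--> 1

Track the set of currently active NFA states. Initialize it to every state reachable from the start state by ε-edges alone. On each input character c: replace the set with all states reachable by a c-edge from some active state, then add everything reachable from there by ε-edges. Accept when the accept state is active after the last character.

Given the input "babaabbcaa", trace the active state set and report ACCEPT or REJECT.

Answer: REJECT

Steps:
initial (ε-close {0}): {0,1,2,3,4,8}
'b' @ 1: {5,6}
'a' @ 2: {1,3,4,7}  ✓accept
'b' @ 3: {5,6}
'a' @ 4: {1,3,4,7}  ✓accept
'a' @ 5: {}  — no active states
rest 'bbcaa' ignored (set empty)
after full input: {}  (accept=1 not in)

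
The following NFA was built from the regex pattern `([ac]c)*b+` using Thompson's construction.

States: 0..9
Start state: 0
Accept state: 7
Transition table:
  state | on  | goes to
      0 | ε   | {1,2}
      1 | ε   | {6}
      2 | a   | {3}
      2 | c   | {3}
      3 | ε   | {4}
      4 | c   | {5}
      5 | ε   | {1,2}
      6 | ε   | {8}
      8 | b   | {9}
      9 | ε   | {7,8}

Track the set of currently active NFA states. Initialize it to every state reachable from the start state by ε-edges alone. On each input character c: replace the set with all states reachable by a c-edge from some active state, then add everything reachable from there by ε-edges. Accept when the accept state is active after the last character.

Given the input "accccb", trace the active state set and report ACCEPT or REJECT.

Answer: REJECT

Trace:
S₀ = ε-closure({0}) = {0,1,2,6,8}
'a' @ 1: {3,4}
'c' @ 2: {1,2,5,6,8}
'c' @ 3: {3,4}
'c' @ 4: {1,2,5,6,8}
'c' @ 5: {3,4}
'b' @ 6: {}  — dead — no transitions
final: {}; accept 7 not in set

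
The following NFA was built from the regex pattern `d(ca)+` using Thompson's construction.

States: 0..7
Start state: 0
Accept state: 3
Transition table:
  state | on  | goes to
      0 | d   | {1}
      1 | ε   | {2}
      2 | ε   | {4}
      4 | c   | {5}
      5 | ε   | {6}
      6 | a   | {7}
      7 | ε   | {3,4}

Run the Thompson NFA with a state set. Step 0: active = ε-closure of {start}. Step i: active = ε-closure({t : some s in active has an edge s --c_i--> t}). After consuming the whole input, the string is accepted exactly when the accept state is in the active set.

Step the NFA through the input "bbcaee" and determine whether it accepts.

S₀ = ε-closure({0}) = {0}
'b' @ 1: {}  — dead — no transitions
rest 'bcaee' ignored (set empty)
final: {}; accept 3 not in set

Answer: REJECT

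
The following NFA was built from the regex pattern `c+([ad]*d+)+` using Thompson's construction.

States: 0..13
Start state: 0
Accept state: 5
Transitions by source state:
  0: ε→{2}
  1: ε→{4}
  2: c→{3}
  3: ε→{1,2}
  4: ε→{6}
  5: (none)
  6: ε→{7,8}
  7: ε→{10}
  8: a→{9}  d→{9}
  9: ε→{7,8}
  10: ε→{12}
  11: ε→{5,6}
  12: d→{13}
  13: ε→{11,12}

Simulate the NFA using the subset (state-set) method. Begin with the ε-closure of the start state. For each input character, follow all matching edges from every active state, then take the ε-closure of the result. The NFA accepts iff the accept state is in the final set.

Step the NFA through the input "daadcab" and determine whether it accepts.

Answer: REJECT

Derivation:
initial (ε-close {0}): {0,2}
'd' @ 1: {}  — dead — no transitions
rest 'aadcab' ignored (set empty)
end set {} — state 5 not in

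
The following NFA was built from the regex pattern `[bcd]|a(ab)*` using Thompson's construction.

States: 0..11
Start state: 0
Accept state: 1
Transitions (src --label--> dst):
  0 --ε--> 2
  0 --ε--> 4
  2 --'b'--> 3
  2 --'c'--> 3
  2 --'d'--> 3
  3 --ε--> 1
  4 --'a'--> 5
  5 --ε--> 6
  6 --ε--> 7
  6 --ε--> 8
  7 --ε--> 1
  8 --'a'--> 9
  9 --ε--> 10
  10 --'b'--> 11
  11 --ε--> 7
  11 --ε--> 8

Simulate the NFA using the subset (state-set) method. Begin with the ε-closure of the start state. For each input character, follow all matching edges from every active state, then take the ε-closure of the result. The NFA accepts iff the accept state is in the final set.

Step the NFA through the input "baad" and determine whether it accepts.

initial (ε-close {0}): {0,2,4}
'b' @ 1: {1,3}  [accepting]
'a' @ 2: {}  — state set empty
rest 'ad' ignored (set empty)
after full input: {}  (accept=1 not in)

Answer: REJECT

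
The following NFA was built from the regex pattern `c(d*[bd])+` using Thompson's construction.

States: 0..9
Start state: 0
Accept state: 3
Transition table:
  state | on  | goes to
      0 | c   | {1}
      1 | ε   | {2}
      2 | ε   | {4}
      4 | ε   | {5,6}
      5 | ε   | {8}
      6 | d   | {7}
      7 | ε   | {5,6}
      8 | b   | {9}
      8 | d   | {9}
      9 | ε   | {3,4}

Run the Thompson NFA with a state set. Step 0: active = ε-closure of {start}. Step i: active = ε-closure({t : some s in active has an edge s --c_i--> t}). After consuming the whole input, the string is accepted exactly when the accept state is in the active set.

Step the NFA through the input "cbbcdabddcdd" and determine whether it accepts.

S₀ = ε-closure({0}) = {0}
'c' @ 1: {1,2,4,5,6,8}
'b' @ 2: {3,4,5,6,8,9}  [accepting]
'b' @ 3: {3,4,5,6,8,9}  [accepting]
'c' @ 4: {}  — no active states
rest 'dabddcdd' ignored (set empty)
after full input: {}  (accept=3 not in)

Answer: REJECT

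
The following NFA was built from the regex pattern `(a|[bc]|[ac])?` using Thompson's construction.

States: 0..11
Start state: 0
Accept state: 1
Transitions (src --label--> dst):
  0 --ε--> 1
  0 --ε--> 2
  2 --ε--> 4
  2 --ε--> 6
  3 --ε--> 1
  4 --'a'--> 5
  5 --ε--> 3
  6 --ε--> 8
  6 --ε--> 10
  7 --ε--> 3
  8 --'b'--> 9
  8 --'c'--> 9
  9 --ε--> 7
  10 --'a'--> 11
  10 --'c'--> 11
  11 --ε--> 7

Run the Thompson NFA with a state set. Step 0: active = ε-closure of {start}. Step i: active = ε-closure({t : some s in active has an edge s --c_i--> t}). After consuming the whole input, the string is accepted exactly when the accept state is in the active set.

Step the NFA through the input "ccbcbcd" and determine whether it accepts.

initial (ε-close {0}): {0,1,2,4,6,8,10}
'c' @ 1: {1,3,7,9,11}  [accepting]
'c' @ 2: {}  — no active states
rest 'bcbcd' ignored (set empty)
after full input: {}  (accept=1 not in)

Answer: REJECT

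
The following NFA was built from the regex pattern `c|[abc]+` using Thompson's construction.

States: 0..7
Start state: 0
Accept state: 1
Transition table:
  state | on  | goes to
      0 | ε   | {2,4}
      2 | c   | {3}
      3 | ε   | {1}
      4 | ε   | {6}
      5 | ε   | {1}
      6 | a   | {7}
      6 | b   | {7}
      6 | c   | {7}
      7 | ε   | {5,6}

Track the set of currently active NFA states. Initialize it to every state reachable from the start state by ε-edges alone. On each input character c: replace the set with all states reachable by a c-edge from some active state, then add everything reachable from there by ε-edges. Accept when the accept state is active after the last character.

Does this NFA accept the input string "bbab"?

Answer: ACCEPT

Derivation:
initial (ε-close {0}): {0,2,4,6}
'b' @ 1: {1,5,6,7}  (accept∈set)
'b' @ 2: {1,5,6,7}  (accept∈set)
'a' @ 3: {1,5,6,7}  (accept∈set)
'b' @ 4: {1,5,6,7}  (accept∈set)
after full input: {1,5,6,7}  (accept=1 in)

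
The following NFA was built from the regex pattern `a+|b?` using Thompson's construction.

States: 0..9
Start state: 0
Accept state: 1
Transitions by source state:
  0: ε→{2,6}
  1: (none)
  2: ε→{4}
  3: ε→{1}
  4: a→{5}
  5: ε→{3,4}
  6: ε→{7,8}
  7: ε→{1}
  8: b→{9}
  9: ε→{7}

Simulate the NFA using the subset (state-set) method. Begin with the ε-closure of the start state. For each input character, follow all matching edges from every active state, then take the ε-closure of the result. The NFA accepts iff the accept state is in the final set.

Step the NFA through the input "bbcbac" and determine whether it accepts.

initial (ε-close {0}): {0,1,2,4,6,7,8}
'b' @ 1: {1,7,9}  (accept∈set)
'b' @ 2: {}  — dead — no transitions
rest 'cbac' ignored (set empty)
end set {} — state 1 not in

Answer: REJECT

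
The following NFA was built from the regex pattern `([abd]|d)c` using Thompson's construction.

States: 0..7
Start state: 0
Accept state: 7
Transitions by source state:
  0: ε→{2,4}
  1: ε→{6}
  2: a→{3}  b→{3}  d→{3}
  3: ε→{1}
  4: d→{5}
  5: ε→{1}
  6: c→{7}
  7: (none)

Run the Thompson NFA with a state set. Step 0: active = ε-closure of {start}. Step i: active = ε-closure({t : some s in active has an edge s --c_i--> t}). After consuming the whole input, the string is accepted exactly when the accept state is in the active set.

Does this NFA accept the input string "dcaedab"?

Answer: REJECT

Steps:
start: ε-closure({0}) = {0,2,4}
'd' @ 1: {1,3,5,6}
'c' @ 2: {7}  [accepting]
'a' @ 3: {}  — state set empty
rest 'edab' ignored (set empty)
after full input: {}  (accept=7 not in)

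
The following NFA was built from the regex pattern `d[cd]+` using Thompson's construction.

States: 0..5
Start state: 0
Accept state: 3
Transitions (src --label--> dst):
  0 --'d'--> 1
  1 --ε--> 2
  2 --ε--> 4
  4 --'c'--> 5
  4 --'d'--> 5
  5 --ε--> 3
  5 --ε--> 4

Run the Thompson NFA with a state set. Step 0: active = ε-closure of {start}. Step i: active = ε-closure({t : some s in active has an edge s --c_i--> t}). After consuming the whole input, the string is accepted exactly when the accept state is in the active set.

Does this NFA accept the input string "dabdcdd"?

Answer: REJECT

Steps:
S₀ = ε-closure({0}) = {0}
'd' @ 1: {1,2,4}
'a' @ 2: {}  — no active states
rest 'bdcdd' ignored (set empty)
end set {} — state 3 not in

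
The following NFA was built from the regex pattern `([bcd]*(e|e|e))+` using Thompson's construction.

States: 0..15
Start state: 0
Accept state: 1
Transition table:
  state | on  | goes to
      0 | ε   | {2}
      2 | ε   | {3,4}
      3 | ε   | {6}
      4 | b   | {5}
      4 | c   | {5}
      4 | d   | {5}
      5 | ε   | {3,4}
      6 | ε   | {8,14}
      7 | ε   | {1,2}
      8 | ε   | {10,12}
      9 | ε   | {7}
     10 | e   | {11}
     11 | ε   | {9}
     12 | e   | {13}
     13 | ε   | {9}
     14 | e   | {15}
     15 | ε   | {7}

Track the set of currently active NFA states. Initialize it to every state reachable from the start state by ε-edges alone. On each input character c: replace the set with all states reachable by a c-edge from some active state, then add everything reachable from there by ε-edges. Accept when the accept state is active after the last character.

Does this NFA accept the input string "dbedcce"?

Answer: ACCEPT

Derivation:
S₀ = ε-closure({0}) = {0,2,3,4,6,8,10,12,14}
'd' @ 1: {3,4,5,6,8,10,12,14}
'b' @ 2: {3,4,5,6,8,10,12,14}
'e' @ 3: {1,2,3,4,6,7,8,9,10,11,12,13,14,15}  (accept∈set)
'd' @ 4: {3,4,5,6,8,10,12,14}
'c' @ 5: {3,4,5,6,8,10,12,14}
'c' @ 6: {3,4,5,6,8,10,12,14}
'e' @ 7: {1,2,3,4,6,7,8,9,10,11,12,13,14,15}  (accept∈set)
final: {1,2,3,4,6,7,8,9,10,11,12,13,14,15}; accept 1 in set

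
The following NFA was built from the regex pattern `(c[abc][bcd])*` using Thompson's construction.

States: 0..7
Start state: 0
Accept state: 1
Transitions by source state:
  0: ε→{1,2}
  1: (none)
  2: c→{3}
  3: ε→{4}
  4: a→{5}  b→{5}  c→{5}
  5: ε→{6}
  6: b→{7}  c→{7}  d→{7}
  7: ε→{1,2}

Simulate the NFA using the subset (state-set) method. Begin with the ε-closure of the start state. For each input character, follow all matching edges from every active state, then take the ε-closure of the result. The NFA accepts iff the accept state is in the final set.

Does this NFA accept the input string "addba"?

start: ε-closure({0}) = {0,1,2}
'a' @ 1: {}  — dead — no transitions
rest 'ddba' ignored (set empty)
after full input: {}  (accept=1 not in)

Answer: REJECT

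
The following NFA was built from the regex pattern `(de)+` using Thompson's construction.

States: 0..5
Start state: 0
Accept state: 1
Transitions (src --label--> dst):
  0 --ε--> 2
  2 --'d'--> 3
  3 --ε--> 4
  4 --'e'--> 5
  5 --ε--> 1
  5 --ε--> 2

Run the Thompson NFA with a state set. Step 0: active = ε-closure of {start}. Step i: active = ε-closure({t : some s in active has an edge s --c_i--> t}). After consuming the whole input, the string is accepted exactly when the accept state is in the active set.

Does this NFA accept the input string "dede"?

Answer: ACCEPT

Derivation:
S₀ = ε-closure({0}) = {0,2}
'd' @ 1: {3,4}
'e' @ 2: {1,2,5}  (accept∈set)
'd' @ 3: {3,4}
'e' @ 4: {1,2,5}  (accept∈set)
end set {1,2,5} — state 1 in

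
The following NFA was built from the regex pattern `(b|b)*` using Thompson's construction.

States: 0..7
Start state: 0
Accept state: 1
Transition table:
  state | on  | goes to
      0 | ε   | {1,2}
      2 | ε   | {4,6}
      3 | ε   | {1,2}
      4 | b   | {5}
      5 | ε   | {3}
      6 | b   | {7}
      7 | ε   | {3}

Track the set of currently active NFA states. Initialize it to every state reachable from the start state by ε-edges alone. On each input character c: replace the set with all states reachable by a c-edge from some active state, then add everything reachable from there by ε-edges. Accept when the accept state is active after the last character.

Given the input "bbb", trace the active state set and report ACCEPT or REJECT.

initial (ε-close {0}): {0,1,2,4,6}
'b' @ 1: {1,2,3,4,5,6,7}  [accepting]
'b' @ 2: {1,2,3,4,5,6,7}  [accepting]
'b' @ 3: {1,2,3,4,5,6,7}  [accepting]
end set {1,2,3,4,5,6,7} — state 1 in

Answer: ACCEPT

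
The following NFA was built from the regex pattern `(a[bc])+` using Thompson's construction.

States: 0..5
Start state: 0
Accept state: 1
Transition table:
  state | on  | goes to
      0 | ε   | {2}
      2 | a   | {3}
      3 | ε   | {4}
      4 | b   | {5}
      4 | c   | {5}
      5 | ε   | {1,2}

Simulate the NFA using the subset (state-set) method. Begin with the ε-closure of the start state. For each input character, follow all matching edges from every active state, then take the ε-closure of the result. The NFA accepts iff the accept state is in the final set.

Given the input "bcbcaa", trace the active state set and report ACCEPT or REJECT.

S₀ = ε-closure({0}) = {0,2}
'b' @ 1: {}  — no active states
rest 'cbcaa' ignored (set empty)
end set {} — state 1 not in

Answer: REJECT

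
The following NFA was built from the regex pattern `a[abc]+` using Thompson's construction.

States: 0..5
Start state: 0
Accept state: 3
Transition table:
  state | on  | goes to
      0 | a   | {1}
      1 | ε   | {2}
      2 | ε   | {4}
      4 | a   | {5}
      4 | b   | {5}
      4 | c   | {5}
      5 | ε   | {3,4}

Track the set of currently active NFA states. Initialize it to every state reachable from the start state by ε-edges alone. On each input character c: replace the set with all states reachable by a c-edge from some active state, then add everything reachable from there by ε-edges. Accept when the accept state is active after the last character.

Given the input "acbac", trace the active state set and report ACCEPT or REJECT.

Answer: ACCEPT

Steps:
initial (ε-close {0}): {0}
'a' @ 1: {1,2,4}
'c' @ 2: {3,4,5}  ✓accept
'b' @ 3: {3,4,5}  ✓accept
'a' @ 4: {3,4,5}  ✓accept
'c' @ 5: {3,4,5}  ✓accept
final: {3,4,5}; accept 3 in set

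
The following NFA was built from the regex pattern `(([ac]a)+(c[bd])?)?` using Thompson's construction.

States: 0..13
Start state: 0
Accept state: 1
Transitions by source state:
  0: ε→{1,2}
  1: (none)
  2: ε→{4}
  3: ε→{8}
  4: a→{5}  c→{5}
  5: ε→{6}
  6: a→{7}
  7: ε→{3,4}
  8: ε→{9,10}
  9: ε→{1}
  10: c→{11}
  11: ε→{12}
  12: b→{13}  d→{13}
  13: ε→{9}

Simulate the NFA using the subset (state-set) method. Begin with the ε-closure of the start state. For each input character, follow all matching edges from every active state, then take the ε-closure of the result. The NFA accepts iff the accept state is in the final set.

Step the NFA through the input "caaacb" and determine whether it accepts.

Answer: ACCEPT

Trace:
S₀ = ε-closure({0}) = {0,1,2,4}
'c' @ 1: {5,6}
'a' @ 2: {1,3,4,7,8,9,10}  ✓accept
'a' @ 3: {5,6}
'a' @ 4: {1,3,4,7,8,9,10}  ✓accept
'c' @ 5: {5,6,11,12}
'b' @ 6: {1,9,13}  ✓accept
end set {1,9,13} — state 1 in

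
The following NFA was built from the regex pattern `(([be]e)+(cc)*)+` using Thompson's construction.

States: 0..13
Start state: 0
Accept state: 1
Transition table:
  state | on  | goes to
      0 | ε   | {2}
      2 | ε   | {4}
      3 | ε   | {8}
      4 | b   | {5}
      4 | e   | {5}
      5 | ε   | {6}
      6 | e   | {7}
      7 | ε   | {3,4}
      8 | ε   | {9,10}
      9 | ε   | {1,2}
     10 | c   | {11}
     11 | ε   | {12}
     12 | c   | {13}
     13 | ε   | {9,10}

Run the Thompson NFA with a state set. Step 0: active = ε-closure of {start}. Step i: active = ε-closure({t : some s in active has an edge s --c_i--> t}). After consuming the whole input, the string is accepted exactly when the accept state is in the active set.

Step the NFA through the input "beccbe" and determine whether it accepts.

start: ε-closure({0}) = {0,2,4}
'b' @ 1: {5,6}
'e' @ 2: {1,2,3,4,7,8,9,10}  ✓accept
'c' @ 3: {11,12}
'c' @ 4: {1,2,4,9,10,13}  ✓accept
'b' @ 5: {5,6}
'e' @ 6: {1,2,3,4,7,8,9,10}  ✓accept
end set {1,2,3,4,7,8,9,10} — state 1 in

Answer: ACCEPT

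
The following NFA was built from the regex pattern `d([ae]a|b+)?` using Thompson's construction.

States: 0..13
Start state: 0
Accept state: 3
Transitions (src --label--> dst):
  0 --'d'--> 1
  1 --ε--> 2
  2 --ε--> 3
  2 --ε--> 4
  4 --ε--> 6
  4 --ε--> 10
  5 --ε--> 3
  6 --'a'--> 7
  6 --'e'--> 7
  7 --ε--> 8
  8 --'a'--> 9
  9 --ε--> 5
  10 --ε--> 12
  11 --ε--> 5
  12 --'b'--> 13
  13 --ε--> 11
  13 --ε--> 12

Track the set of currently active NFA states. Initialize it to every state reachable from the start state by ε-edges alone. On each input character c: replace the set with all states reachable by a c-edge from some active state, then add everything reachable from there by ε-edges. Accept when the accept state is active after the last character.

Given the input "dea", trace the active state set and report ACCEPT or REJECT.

initial (ε-close {0}): {0}
'd' @ 1: {1,2,3,4,6,10,12}  (accept∈set)
'e' @ 2: {7,8}
'a' @ 3: {3,5,9}  (accept∈set)
end set {3,5,9} — state 3 in

Answer: ACCEPT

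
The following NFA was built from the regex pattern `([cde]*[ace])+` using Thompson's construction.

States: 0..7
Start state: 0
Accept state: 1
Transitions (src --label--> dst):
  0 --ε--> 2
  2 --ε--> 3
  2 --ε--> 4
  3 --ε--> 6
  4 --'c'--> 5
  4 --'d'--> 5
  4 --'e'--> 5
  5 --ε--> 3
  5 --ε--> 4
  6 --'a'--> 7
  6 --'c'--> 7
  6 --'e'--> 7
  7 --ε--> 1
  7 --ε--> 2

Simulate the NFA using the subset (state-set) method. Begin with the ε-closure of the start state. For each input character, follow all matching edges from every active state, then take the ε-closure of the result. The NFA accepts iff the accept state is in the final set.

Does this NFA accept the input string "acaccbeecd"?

Answer: REJECT

Trace:
S₀ = ε-closure({0}) = {0,2,3,4,6}
'a' @ 1: {1,2,3,4,6,7}  ✓accept
'c' @ 2: {1,2,3,4,5,6,7}  ✓accept
'a' @ 3: {1,2,3,4,6,7}  ✓accept
'c' @ 4: {1,2,3,4,5,6,7}  ✓accept
'c' @ 5: {1,2,3,4,5,6,7}  ✓accept
'b' @ 6: {}  — state set empty
rest 'eecd' ignored (set empty)
final: {}; accept 1 not in set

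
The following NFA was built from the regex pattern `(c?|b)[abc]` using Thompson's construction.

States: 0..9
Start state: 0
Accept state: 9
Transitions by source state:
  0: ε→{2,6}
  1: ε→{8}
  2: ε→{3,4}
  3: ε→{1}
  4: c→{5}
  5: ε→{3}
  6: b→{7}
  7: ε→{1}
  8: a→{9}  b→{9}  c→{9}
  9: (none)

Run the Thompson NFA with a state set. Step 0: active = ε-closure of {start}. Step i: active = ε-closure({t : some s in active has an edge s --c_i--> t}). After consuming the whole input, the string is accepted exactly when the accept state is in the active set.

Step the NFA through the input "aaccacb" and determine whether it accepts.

start: ε-closure({0}) = {0,1,2,3,4,6,8}
'a' @ 1: {9}  (accept∈set)
'a' @ 2: {}  — state set empty
rest 'ccacb' ignored (set empty)
final: {}; accept 9 not in set

Answer: REJECT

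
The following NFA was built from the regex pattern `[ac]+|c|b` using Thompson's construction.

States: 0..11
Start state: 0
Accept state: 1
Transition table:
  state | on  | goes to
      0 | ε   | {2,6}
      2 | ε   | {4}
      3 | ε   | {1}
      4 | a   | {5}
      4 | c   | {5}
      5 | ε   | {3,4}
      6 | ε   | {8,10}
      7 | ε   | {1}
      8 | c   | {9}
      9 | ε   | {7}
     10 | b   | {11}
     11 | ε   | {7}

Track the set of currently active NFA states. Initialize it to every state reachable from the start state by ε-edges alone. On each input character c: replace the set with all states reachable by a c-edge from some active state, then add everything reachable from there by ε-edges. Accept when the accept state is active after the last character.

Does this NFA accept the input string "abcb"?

initial (ε-close {0}): {0,2,4,6,8,10}
'a' @ 1: {1,3,4,5}  ✓accept
'b' @ 2: {}  — state set empty
rest 'cb' ignored (set empty)
after full input: {}  (accept=1 not in)

Answer: REJECT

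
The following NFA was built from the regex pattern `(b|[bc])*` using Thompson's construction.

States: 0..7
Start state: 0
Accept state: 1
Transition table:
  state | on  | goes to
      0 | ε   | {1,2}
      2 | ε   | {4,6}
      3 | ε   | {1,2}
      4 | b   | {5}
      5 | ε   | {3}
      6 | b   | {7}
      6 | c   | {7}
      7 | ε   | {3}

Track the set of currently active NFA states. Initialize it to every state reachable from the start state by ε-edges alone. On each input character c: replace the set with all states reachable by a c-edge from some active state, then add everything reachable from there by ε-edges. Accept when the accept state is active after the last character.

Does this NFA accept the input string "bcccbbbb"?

initial (ε-close {0}): {0,1,2,4,6}
'b' @ 1: {1,2,3,4,5,6,7}  ✓accept
'c' @ 2: {1,2,3,4,6,7}  ✓accept
'c' @ 3: {1,2,3,4,6,7}  ✓accept
'c' @ 4: {1,2,3,4,6,7}  ✓accept
'b' @ 5: {1,2,3,4,5,6,7}  ✓accept
'b' @ 6: {1,2,3,4,5,6,7}  ✓accept
'b' @ 7: {1,2,3,4,5,6,7}  ✓accept
'b' @ 8: {1,2,3,4,5,6,7}  ✓accept
final: {1,2,3,4,5,6,7}; accept 1 in set

Answer: ACCEPT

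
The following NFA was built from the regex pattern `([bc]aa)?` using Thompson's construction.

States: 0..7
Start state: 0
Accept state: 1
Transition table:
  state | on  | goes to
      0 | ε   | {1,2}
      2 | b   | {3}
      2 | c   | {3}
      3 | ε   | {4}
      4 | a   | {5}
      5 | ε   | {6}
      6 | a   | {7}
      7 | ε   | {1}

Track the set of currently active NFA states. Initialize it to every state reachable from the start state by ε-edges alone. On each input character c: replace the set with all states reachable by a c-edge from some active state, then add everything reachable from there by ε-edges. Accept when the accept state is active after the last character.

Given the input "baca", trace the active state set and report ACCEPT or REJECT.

Answer: REJECT

Derivation:
S₀ = ε-closure({0}) = {0,1,2}
'b' @ 1: {3,4}
'a' @ 2: {5,6}
'c' @ 3: {}  — no active states
rest 'a' ignored (set empty)
final: {}; accept 1 not in set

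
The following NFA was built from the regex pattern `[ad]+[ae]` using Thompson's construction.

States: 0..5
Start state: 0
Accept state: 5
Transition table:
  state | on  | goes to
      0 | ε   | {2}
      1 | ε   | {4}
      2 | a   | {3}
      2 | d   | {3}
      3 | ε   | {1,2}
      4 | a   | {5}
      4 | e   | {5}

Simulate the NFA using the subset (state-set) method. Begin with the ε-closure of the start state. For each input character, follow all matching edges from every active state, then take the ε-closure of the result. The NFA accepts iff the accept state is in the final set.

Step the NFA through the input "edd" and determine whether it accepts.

Answer: REJECT

Derivation:
start: ε-closure({0}) = {0,2}
'e' @ 1: {}  — no active states
rest 'dd' ignored (set empty)
end set {} — state 5 not in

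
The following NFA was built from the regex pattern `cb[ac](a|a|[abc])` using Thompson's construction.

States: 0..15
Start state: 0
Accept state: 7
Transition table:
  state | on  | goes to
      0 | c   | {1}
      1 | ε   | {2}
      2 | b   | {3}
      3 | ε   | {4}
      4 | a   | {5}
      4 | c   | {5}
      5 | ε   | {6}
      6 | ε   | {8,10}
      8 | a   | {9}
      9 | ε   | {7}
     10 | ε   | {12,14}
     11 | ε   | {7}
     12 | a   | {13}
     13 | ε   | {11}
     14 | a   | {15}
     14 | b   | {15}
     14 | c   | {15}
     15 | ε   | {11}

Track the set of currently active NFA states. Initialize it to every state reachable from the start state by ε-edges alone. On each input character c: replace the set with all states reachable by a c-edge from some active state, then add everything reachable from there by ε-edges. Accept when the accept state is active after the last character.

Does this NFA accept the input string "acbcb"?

initial (ε-close {0}): {0}
'a' @ 1: {}  — no active states
rest 'cbcb' ignored (set empty)
final: {}; accept 7 not in set

Answer: REJECT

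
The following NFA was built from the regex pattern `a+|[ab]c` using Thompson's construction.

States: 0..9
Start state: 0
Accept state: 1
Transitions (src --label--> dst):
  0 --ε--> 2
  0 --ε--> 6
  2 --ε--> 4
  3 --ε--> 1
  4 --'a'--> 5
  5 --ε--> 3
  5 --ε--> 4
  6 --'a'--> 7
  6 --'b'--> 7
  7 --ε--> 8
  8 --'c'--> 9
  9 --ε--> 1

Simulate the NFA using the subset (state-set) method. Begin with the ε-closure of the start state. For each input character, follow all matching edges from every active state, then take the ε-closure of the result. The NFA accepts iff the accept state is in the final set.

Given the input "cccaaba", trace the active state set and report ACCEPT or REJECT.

start: ε-closure({0}) = {0,2,4,6}
'c' @ 1: {}  — state set empty
rest 'ccaaba' ignored (set empty)
after full input: {}  (accept=1 not in)

Answer: REJECT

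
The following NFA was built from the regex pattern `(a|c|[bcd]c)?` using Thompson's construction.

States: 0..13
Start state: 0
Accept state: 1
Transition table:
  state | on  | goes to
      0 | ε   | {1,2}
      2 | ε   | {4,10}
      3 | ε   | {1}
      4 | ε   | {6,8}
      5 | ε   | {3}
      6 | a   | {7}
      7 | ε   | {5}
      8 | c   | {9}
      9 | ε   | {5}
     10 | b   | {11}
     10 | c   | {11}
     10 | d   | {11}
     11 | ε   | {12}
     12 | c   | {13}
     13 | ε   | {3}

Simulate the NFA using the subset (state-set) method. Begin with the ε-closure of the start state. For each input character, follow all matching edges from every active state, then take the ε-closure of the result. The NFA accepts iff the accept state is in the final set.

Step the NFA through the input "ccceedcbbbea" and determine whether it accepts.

initial (ε-close {0}): {0,1,2,4,6,8,10}
'c' @ 1: {1,3,5,9,11,12}  ✓accept
'c' @ 2: {1,3,13}  ✓accept
'c' @ 3: {}  — state set empty
rest 'eedcbbbea' ignored (set empty)
final: {}; accept 1 not in set

Answer: REJECT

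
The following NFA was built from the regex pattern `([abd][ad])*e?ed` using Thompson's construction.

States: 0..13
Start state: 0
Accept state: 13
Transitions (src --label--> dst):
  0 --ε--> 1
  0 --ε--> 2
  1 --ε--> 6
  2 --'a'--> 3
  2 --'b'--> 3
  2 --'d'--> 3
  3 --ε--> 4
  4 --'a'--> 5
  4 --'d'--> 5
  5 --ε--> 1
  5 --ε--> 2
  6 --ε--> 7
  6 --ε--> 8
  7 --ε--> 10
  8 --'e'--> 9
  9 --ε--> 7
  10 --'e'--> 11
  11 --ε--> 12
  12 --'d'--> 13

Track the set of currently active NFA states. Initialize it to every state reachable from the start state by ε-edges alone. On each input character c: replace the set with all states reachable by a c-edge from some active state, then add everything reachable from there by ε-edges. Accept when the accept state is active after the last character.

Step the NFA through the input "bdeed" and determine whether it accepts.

initial (ε-close {0}): {0,1,2,6,7,8,10}
'b' @ 1: {3,4}
'd' @ 2: {1,2,5,6,7,8,10}
'e' @ 3: {7,9,10,11,12}
'e' @ 4: {11,12}
'd' @ 5: {13}  ✓accept
final: {13}; accept 13 in set

Answer: ACCEPT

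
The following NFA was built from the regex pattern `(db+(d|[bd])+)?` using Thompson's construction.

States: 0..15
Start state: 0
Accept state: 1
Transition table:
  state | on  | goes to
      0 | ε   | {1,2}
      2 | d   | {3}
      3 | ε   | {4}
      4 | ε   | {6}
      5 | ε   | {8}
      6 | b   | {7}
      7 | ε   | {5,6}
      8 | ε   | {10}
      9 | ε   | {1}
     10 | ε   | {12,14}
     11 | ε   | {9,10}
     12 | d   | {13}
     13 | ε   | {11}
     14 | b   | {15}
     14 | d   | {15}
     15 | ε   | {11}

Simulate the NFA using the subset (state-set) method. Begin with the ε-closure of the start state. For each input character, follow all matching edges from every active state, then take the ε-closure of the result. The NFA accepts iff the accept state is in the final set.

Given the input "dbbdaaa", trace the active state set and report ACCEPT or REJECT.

initial (ε-close {0}): {0,1,2}
'd' @ 1: {3,4,6}
'b' @ 2: {5,6,7,8,10,12,14}
'b' @ 3: {1,5,6,7,8,9,10,11,12,14,15}  ✓accept
'd' @ 4: {1,9,10,11,12,13,14,15}  ✓accept
'a' @ 5: {}  — no active states
rest 'aa' ignored (set empty)
end set {} — state 1 not in

Answer: REJECT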